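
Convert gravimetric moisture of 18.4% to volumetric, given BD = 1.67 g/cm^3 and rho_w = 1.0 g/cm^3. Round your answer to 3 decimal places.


Step 1: theta = (w / 100) * BD / rho_w
Step 2: theta = (18.4 / 100) * 1.67 / 1.0
Step 3: theta = 0.184 * 1.67
Step 4: theta = 0.307

0.307


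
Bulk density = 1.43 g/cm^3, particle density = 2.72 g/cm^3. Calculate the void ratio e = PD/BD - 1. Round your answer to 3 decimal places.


Step 1: e = PD / BD - 1
Step 2: e = 2.72 / 1.43 - 1
Step 3: e = 1.9021 - 1
Step 4: e = 0.902

0.902


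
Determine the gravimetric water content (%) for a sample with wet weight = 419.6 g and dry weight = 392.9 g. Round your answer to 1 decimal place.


Step 1: Water mass = wet - dry = 419.6 - 392.9 = 26.7 g
Step 2: w = 100 * water mass / dry mass
Step 3: w = 100 * 26.7 / 392.9 = 6.8%

6.8


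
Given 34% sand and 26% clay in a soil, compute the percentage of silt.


Step 1: sand + silt + clay = 100%
Step 2: silt = 100 - sand - clay
Step 3: silt = 100 - 34 - 26
Step 4: silt = 40%

40


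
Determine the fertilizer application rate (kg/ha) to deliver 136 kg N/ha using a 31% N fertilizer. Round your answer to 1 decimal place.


Step 1: Fertilizer rate = target N / (N content / 100)
Step 2: Rate = 136 / (31 / 100)
Step 3: Rate = 136 / 0.31
Step 4: Rate = 438.7 kg/ha

438.7


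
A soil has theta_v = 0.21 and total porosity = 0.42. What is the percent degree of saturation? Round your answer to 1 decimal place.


Step 1: S = 100 * theta_v / n
Step 2: S = 100 * 0.21 / 0.42
Step 3: S = 50.0%

50.0


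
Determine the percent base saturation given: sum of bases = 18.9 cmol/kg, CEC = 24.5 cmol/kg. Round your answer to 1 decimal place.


Step 1: BS = 100 * (sum of bases) / CEC
Step 2: BS = 100 * 18.9 / 24.5
Step 3: BS = 77.1%

77.1


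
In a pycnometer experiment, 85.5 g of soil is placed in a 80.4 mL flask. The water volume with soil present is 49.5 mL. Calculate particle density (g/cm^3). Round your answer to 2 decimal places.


Step 1: Volume of solids = flask volume - water volume with soil
Step 2: V_solids = 80.4 - 49.5 = 30.9 mL
Step 3: Particle density = mass / V_solids = 85.5 / 30.9 = 2.77 g/cm^3

2.77


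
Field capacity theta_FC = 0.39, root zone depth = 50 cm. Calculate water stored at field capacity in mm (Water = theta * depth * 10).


Step 1: Water (mm) = theta_FC * depth (cm) * 10
Step 2: Water = 0.39 * 50 * 10
Step 3: Water = 195.0 mm

195.0


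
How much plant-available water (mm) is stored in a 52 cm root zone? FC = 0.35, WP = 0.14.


Step 1: Available water = (FC - WP) * depth * 10
Step 2: AW = (0.35 - 0.14) * 52 * 10
Step 3: AW = 0.21 * 52 * 10
Step 4: AW = 109.2 mm

109.2


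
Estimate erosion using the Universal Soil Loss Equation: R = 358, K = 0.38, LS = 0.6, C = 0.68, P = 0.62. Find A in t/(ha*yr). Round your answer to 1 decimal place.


Step 1: A = R * K * LS * C * P
Step 2: R * K = 358 * 0.38 = 136.04
Step 3: (R*K) * LS = 136.04 * 0.6 = 81.624
Step 4: * C * P = 81.624 * 0.68 * 0.62 = 34.4
Step 5: A = 34.4 t/(ha*yr)

34.4


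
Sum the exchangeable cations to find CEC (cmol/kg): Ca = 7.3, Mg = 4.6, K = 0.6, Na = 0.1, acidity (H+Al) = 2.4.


Step 1: CEC = Ca + Mg + K + Na + (H+Al)
Step 2: CEC = 7.3 + 4.6 + 0.6 + 0.1 + 2.4
Step 3: CEC = 15.0 cmol/kg

15.0


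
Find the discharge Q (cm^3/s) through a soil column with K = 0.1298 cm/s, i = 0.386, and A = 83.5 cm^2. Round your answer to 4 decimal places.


Step 1: Apply Darcy's law: Q = K * i * A
Step 2: Q = 0.1298 * 0.386 * 83.5
Step 3: Q = 4.1836 cm^3/s

4.1836


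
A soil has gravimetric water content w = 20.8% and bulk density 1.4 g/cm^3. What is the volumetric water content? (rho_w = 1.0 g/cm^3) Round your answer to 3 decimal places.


Step 1: theta = (w / 100) * BD / rho_w
Step 2: theta = (20.8 / 100) * 1.4 / 1.0
Step 3: theta = 0.208 * 1.4
Step 4: theta = 0.291

0.291


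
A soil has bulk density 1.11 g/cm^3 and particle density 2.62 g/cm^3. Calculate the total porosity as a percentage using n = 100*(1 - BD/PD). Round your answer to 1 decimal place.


Step 1: Formula: n = 100 * (1 - BD / PD)
Step 2: n = 100 * (1 - 1.11 / 2.62)
Step 3: n = 100 * (1 - 0.42366)
Step 4: n = 57.6%

57.6


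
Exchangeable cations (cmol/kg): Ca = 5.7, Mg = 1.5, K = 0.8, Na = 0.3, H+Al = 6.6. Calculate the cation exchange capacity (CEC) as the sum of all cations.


Step 1: CEC = Ca + Mg + K + Na + (H+Al)
Step 2: CEC = 5.7 + 1.5 + 0.8 + 0.3 + 6.6
Step 3: CEC = 14.9 cmol/kg

14.9


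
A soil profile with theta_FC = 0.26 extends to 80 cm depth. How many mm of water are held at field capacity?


Step 1: Water (mm) = theta_FC * depth (cm) * 10
Step 2: Water = 0.26 * 80 * 10
Step 3: Water = 208.0 mm

208.0


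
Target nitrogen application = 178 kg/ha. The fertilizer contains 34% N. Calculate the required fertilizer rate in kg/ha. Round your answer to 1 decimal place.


Step 1: Fertilizer rate = target N / (N content / 100)
Step 2: Rate = 178 / (34 / 100)
Step 3: Rate = 178 / 0.34
Step 4: Rate = 523.5 kg/ha

523.5


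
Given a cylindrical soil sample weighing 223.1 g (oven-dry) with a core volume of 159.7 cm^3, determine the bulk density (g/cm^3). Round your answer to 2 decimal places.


Step 1: Identify the formula: BD = dry mass / volume
Step 2: Substitute values: BD = 223.1 / 159.7
Step 3: BD = 1.4 g/cm^3

1.4


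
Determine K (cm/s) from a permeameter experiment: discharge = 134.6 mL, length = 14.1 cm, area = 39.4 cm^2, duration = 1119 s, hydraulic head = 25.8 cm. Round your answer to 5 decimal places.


Step 1: K = Q * L / (A * t * h)
Step 2: Numerator = 134.6 * 14.1 = 1897.86
Step 3: Denominator = 39.4 * 1119 * 25.8 = 1137485.88
Step 4: K = 1897.86 / 1137485.88 = 0.00167 cm/s

0.00167


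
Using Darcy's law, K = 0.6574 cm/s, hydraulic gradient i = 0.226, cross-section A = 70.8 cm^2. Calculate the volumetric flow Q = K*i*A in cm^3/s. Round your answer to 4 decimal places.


Step 1: Apply Darcy's law: Q = K * i * A
Step 2: Q = 0.6574 * 0.226 * 70.8
Step 3: Q = 10.5189 cm^3/s

10.5189


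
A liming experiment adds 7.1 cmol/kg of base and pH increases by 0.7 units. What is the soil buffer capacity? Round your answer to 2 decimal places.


Step 1: BC = change in base / change in pH
Step 2: BC = 7.1 / 0.7
Step 3: BC = 10.14 cmol/(kg*pH unit)

10.14


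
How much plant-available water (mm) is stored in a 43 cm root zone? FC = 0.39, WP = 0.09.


Step 1: Available water = (FC - WP) * depth * 10
Step 2: AW = (0.39 - 0.09) * 43 * 10
Step 3: AW = 0.3 * 43 * 10
Step 4: AW = 129.0 mm

129.0


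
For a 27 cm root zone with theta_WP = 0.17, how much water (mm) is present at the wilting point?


Step 1: Water (mm) = theta_WP * depth * 10
Step 2: Water = 0.17 * 27 * 10
Step 3: Water = 45.9 mm

45.9


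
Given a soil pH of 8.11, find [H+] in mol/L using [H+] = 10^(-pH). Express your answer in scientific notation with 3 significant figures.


Step 1: [H+] = 10^(-pH)
Step 2: [H+] = 10^(-8.11)
Step 3: [H+] = 7.76e-09 mol/L

7.76e-09


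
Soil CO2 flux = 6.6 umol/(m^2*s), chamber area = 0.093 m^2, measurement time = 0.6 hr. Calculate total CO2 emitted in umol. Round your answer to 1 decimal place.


Step 1: Convert time to seconds: 0.6 hr * 3600 = 2160.0 s
Step 2: Total = flux * area * time_s
Step 3: Total = 6.6 * 0.093 * 2160.0
Step 4: Total = 1325.8 umol

1325.8


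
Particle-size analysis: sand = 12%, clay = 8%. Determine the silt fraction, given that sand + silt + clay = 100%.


Step 1: sand + silt + clay = 100%
Step 2: silt = 100 - sand - clay
Step 3: silt = 100 - 12 - 8
Step 4: silt = 80%

80


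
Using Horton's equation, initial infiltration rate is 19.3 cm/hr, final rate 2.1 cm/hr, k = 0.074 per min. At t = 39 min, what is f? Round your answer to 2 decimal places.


Step 1: f = fc + (f0 - fc) * exp(-k * t)
Step 2: exp(-0.074 * 39) = 0.055799
Step 3: f = 2.1 + (19.3 - 2.1) * 0.055799
Step 4: f = 2.1 + 17.2 * 0.055799
Step 5: f = 3.06 cm/hr

3.06


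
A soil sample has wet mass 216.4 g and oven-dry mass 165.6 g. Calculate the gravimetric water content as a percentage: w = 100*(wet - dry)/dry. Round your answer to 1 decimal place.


Step 1: Water mass = wet - dry = 216.4 - 165.6 = 50.8 g
Step 2: w = 100 * water mass / dry mass
Step 3: w = 100 * 50.8 / 165.6 = 30.7%

30.7


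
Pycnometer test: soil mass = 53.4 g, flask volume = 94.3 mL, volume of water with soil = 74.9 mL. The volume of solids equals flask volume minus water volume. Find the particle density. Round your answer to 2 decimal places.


Step 1: Volume of solids = flask volume - water volume with soil
Step 2: V_solids = 94.3 - 74.9 = 19.4 mL
Step 3: Particle density = mass / V_solids = 53.4 / 19.4 = 2.75 g/cm^3

2.75


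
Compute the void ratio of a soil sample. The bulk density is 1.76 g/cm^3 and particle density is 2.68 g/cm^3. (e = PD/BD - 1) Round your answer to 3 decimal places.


Step 1: e = PD / BD - 1
Step 2: e = 2.68 / 1.76 - 1
Step 3: e = 1.52273 - 1
Step 4: e = 0.523

0.523


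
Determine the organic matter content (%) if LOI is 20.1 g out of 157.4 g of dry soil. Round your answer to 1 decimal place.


Step 1: OM% = 100 * LOI / sample mass
Step 2: OM = 100 * 20.1 / 157.4
Step 3: OM = 12.8%

12.8


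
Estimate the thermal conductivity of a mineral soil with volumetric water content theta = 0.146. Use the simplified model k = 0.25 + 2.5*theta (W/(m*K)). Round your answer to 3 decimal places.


Step 1: k = 0.25 + 2.5 * theta
Step 2: k = 0.25 + 2.5 * 0.146
Step 3: k = 0.25 + 0.365
Step 4: k = 0.615 W/(m*K)

0.615


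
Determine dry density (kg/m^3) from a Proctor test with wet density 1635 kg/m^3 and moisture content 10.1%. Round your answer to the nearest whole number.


Step 1: Dry density = wet density / (1 + w/100)
Step 2: Dry density = 1635 / (1 + 10.1/100)
Step 3: Dry density = 1635 / 1.101
Step 4: Dry density = 1485 kg/m^3

1485


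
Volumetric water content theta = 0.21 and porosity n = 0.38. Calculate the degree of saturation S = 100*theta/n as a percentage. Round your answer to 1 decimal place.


Step 1: S = 100 * theta_v / n
Step 2: S = 100 * 0.21 / 0.38
Step 3: S = 55.3%

55.3


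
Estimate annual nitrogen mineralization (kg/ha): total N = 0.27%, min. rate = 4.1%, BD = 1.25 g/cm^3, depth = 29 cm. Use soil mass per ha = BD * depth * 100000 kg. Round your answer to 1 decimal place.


Step 1: Soil mass per ha = BD * depth * 100000 = 1.25 * 29 * 100000 = 3625000 kg
Step 2: Total N pool = soil mass * N%/100 = 3625000 * 0.27/100 = 9787.5 kg/ha
Step 3: N mineralized = N pool * rate%/100 = 9787.5 * 4.1/100 = 401.3 kg/ha/yr

401.3


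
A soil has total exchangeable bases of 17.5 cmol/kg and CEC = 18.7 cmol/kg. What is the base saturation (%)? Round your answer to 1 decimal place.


Step 1: BS = 100 * (sum of bases) / CEC
Step 2: BS = 100 * 17.5 / 18.7
Step 3: BS = 93.6%

93.6


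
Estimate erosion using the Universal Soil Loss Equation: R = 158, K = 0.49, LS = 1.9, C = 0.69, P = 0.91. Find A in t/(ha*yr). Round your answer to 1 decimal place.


Step 1: A = R * K * LS * C * P
Step 2: R * K = 158 * 0.49 = 77.42
Step 3: (R*K) * LS = 77.42 * 1.9 = 147.098
Step 4: * C * P = 147.098 * 0.69 * 0.91 = 92.4
Step 5: A = 92.4 t/(ha*yr)

92.4


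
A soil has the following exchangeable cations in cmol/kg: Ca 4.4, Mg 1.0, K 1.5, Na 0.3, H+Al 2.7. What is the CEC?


Step 1: CEC = Ca + Mg + K + Na + (H+Al)
Step 2: CEC = 4.4 + 1.0 + 1.5 + 0.3 + 2.7
Step 3: CEC = 9.9 cmol/kg

9.9


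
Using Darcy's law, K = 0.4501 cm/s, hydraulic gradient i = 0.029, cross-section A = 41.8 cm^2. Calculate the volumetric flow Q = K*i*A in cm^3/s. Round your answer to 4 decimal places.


Step 1: Apply Darcy's law: Q = K * i * A
Step 2: Q = 0.4501 * 0.029 * 41.8
Step 3: Q = 0.5456 cm^3/s

0.5456


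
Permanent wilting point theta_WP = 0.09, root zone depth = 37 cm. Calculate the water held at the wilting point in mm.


Step 1: Water (mm) = theta_WP * depth * 10
Step 2: Water = 0.09 * 37 * 10
Step 3: Water = 33.3 mm

33.3


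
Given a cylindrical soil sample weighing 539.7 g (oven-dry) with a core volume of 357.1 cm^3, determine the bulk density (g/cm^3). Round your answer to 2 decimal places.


Step 1: Identify the formula: BD = dry mass / volume
Step 2: Substitute values: BD = 539.7 / 357.1
Step 3: BD = 1.51 g/cm^3

1.51


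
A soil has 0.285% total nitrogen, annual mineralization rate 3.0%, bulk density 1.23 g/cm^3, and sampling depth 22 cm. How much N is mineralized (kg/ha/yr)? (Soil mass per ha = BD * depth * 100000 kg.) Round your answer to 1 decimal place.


Step 1: Soil mass per ha = BD * depth * 100000 = 1.23 * 22 * 100000 = 2706000 kg
Step 2: Total N pool = soil mass * N%/100 = 2706000 * 0.285/100 = 7712.1 kg/ha
Step 3: N mineralized = N pool * rate%/100 = 7712.1 * 3.0/100 = 231.4 kg/ha/yr

231.4


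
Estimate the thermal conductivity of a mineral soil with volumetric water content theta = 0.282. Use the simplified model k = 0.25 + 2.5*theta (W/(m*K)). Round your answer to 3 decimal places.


Step 1: k = 0.25 + 2.5 * theta
Step 2: k = 0.25 + 2.5 * 0.282
Step 3: k = 0.25 + 0.705
Step 4: k = 0.955 W/(m*K)

0.955


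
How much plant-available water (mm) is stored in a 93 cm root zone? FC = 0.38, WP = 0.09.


Step 1: Available water = (FC - WP) * depth * 10
Step 2: AW = (0.38 - 0.09) * 93 * 10
Step 3: AW = 0.29 * 93 * 10
Step 4: AW = 269.7 mm

269.7


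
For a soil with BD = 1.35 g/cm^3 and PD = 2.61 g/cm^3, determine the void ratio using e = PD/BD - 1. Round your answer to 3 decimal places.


Step 1: e = PD / BD - 1
Step 2: e = 2.61 / 1.35 - 1
Step 3: e = 1.93333 - 1
Step 4: e = 0.933

0.933


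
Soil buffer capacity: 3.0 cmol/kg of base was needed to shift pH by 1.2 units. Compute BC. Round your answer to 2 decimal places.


Step 1: BC = change in base / change in pH
Step 2: BC = 3.0 / 1.2
Step 3: BC = 2.5 cmol/(kg*pH unit)

2.5


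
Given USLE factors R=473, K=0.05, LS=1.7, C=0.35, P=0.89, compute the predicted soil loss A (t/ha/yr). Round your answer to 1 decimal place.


Step 1: A = R * K * LS * C * P
Step 2: R * K = 473 * 0.05 = 23.65
Step 3: (R*K) * LS = 23.65 * 1.7 = 40.205
Step 4: * C * P = 40.205 * 0.35 * 0.89 = 12.5
Step 5: A = 12.5 t/(ha*yr)

12.5


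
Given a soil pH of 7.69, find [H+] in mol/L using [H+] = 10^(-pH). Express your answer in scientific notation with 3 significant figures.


Step 1: [H+] = 10^(-pH)
Step 2: [H+] = 10^(-7.69)
Step 3: [H+] = 2.04e-08 mol/L

2.04e-08


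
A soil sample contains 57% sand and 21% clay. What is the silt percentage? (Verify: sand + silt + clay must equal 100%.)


Step 1: sand + silt + clay = 100%
Step 2: silt = 100 - sand - clay
Step 3: silt = 100 - 57 - 21
Step 4: silt = 22%

22


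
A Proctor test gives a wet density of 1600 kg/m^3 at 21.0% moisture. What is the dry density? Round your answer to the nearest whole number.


Step 1: Dry density = wet density / (1 + w/100)
Step 2: Dry density = 1600 / (1 + 21.0/100)
Step 3: Dry density = 1600 / 1.21
Step 4: Dry density = 1322 kg/m^3

1322


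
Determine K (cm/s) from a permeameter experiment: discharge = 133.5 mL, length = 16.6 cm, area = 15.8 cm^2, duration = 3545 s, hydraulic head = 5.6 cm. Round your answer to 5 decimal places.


Step 1: K = Q * L / (A * t * h)
Step 2: Numerator = 133.5 * 16.6 = 2216.1
Step 3: Denominator = 15.8 * 3545 * 5.6 = 313661.6
Step 4: K = 2216.1 / 313661.6 = 0.00707 cm/s

0.00707


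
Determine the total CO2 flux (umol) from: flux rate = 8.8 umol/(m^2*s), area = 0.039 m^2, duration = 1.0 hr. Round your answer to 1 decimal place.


Step 1: Convert time to seconds: 1.0 hr * 3600 = 3600.0 s
Step 2: Total = flux * area * time_s
Step 3: Total = 8.8 * 0.039 * 3600.0
Step 4: Total = 1235.5 umol

1235.5


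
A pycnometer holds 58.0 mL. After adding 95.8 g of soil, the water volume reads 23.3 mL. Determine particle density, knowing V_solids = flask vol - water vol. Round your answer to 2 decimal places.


Step 1: Volume of solids = flask volume - water volume with soil
Step 2: V_solids = 58.0 - 23.3 = 34.7 mL
Step 3: Particle density = mass / V_solids = 95.8 / 34.7 = 2.76 g/cm^3

2.76


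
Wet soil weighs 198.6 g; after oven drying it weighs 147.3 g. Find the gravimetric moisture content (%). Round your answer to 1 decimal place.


Step 1: Water mass = wet - dry = 198.6 - 147.3 = 51.3 g
Step 2: w = 100 * water mass / dry mass
Step 3: w = 100 * 51.3 / 147.3 = 34.8%

34.8


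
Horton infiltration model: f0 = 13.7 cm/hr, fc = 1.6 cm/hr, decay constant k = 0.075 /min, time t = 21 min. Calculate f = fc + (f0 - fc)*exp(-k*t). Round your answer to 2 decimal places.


Step 1: f = fc + (f0 - fc) * exp(-k * t)
Step 2: exp(-0.075 * 21) = 0.207008
Step 3: f = 1.6 + (13.7 - 1.6) * 0.207008
Step 4: f = 1.6 + 12.1 * 0.207008
Step 5: f = 4.1 cm/hr

4.1


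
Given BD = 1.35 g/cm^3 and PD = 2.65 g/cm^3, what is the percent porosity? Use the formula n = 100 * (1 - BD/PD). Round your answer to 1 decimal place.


Step 1: Formula: n = 100 * (1 - BD / PD)
Step 2: n = 100 * (1 - 1.35 / 2.65)
Step 3: n = 100 * (1 - 0.50943)
Step 4: n = 49.1%

49.1


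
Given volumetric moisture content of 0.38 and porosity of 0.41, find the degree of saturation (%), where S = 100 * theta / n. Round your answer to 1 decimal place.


Step 1: S = 100 * theta_v / n
Step 2: S = 100 * 0.38 / 0.41
Step 3: S = 92.7%

92.7


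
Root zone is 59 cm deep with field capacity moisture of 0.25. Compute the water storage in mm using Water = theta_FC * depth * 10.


Step 1: Water (mm) = theta_FC * depth (cm) * 10
Step 2: Water = 0.25 * 59 * 10
Step 3: Water = 147.5 mm

147.5


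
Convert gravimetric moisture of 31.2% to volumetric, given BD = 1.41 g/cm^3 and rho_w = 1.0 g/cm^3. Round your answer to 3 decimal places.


Step 1: theta = (w / 100) * BD / rho_w
Step 2: theta = (31.2 / 100) * 1.41 / 1.0
Step 3: theta = 0.312 * 1.41
Step 4: theta = 0.44

0.44


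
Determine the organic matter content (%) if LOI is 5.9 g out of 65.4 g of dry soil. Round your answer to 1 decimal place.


Step 1: OM% = 100 * LOI / sample mass
Step 2: OM = 100 * 5.9 / 65.4
Step 3: OM = 9.0%

9.0


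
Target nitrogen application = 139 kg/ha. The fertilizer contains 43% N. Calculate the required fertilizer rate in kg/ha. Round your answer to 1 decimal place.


Step 1: Fertilizer rate = target N / (N content / 100)
Step 2: Rate = 139 / (43 / 100)
Step 3: Rate = 139 / 0.43
Step 4: Rate = 323.3 kg/ha

323.3


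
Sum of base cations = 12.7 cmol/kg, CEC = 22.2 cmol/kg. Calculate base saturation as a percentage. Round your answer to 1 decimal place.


Step 1: BS = 100 * (sum of bases) / CEC
Step 2: BS = 100 * 12.7 / 22.2
Step 3: BS = 57.2%

57.2


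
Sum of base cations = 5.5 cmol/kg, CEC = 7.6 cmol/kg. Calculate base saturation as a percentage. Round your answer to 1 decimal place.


Step 1: BS = 100 * (sum of bases) / CEC
Step 2: BS = 100 * 5.5 / 7.6
Step 3: BS = 72.4%

72.4


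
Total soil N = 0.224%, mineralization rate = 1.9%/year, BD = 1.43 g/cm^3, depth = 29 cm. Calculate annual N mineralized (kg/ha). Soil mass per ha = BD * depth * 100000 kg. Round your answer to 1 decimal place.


Step 1: Soil mass per ha = BD * depth * 100000 = 1.43 * 29 * 100000 = 4147000 kg
Step 2: Total N pool = soil mass * N%/100 = 4147000 * 0.224/100 = 9289.28 kg/ha
Step 3: N mineralized = N pool * rate%/100 = 9289.28 * 1.9/100 = 176.5 kg/ha/yr

176.5


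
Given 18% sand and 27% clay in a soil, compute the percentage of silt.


Step 1: sand + silt + clay = 100%
Step 2: silt = 100 - sand - clay
Step 3: silt = 100 - 18 - 27
Step 4: silt = 55%

55


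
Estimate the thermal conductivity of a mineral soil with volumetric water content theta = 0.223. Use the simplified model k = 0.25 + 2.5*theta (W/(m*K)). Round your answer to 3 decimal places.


Step 1: k = 0.25 + 2.5 * theta
Step 2: k = 0.25 + 2.5 * 0.223
Step 3: k = 0.25 + 0.558
Step 4: k = 0.808 W/(m*K)

0.808


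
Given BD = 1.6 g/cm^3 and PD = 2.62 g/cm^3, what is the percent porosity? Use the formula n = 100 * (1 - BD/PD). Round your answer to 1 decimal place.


Step 1: Formula: n = 100 * (1 - BD / PD)
Step 2: n = 100 * (1 - 1.6 / 2.62)
Step 3: n = 100 * (1 - 0.61069)
Step 4: n = 38.9%

38.9


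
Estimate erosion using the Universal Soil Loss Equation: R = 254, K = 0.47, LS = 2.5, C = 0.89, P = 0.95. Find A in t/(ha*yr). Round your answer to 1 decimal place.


Step 1: A = R * K * LS * C * P
Step 2: R * K = 254 * 0.47 = 119.38
Step 3: (R*K) * LS = 119.38 * 2.5 = 298.45
Step 4: * C * P = 298.45 * 0.89 * 0.95 = 252.3
Step 5: A = 252.3 t/(ha*yr)

252.3


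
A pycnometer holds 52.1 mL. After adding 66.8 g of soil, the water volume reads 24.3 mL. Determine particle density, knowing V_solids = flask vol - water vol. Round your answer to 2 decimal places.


Step 1: Volume of solids = flask volume - water volume with soil
Step 2: V_solids = 52.1 - 24.3 = 27.8 mL
Step 3: Particle density = mass / V_solids = 66.8 / 27.8 = 2.4 g/cm^3

2.4


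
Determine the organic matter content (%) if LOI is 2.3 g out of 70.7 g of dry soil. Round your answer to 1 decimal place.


Step 1: OM% = 100 * LOI / sample mass
Step 2: OM = 100 * 2.3 / 70.7
Step 3: OM = 3.3%

3.3


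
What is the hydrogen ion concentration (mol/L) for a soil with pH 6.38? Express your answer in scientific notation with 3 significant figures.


Step 1: [H+] = 10^(-pH)
Step 2: [H+] = 10^(-6.38)
Step 3: [H+] = 4.17e-07 mol/L

4.17e-07


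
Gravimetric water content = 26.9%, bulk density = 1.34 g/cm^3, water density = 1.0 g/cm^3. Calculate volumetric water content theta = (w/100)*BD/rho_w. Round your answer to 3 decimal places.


Step 1: theta = (w / 100) * BD / rho_w
Step 2: theta = (26.9 / 100) * 1.34 / 1.0
Step 3: theta = 0.269 * 1.34
Step 4: theta = 0.36

0.36


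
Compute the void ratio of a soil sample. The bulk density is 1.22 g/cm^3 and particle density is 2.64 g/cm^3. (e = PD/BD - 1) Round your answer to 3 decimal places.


Step 1: e = PD / BD - 1
Step 2: e = 2.64 / 1.22 - 1
Step 3: e = 2.16393 - 1
Step 4: e = 1.164

1.164


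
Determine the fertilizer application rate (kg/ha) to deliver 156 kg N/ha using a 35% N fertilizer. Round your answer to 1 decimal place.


Step 1: Fertilizer rate = target N / (N content / 100)
Step 2: Rate = 156 / (35 / 100)
Step 3: Rate = 156 / 0.35
Step 4: Rate = 445.7 kg/ha

445.7


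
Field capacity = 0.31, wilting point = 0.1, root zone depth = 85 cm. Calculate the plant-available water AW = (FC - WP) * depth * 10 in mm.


Step 1: Available water = (FC - WP) * depth * 10
Step 2: AW = (0.31 - 0.1) * 85 * 10
Step 3: AW = 0.21 * 85 * 10
Step 4: AW = 178.5 mm

178.5


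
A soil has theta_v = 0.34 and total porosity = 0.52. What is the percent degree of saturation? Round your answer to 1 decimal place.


Step 1: S = 100 * theta_v / n
Step 2: S = 100 * 0.34 / 0.52
Step 3: S = 65.4%

65.4


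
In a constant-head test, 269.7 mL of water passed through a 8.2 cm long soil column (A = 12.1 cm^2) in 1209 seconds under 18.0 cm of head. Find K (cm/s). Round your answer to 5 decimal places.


Step 1: K = Q * L / (A * t * h)
Step 2: Numerator = 269.7 * 8.2 = 2211.54
Step 3: Denominator = 12.1 * 1209 * 18.0 = 263320.2
Step 4: K = 2211.54 / 263320.2 = 0.0084 cm/s

0.0084


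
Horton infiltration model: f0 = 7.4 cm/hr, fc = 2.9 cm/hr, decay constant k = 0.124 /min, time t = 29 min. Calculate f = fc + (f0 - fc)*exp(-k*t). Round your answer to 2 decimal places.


Step 1: f = fc + (f0 - fc) * exp(-k * t)
Step 2: exp(-0.124 * 29) = 0.027433
Step 3: f = 2.9 + (7.4 - 2.9) * 0.027433
Step 4: f = 2.9 + 4.5 * 0.027433
Step 5: f = 3.02 cm/hr

3.02


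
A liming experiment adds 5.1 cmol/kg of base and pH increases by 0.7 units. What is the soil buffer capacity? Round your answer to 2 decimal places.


Step 1: BC = change in base / change in pH
Step 2: BC = 5.1 / 0.7
Step 3: BC = 7.29 cmol/(kg*pH unit)

7.29


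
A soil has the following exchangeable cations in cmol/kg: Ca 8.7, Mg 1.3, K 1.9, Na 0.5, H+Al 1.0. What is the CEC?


Step 1: CEC = Ca + Mg + K + Na + (H+Al)
Step 2: CEC = 8.7 + 1.3 + 1.9 + 0.5 + 1.0
Step 3: CEC = 13.4 cmol/kg

13.4


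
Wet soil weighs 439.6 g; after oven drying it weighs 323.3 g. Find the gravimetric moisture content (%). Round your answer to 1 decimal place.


Step 1: Water mass = wet - dry = 439.6 - 323.3 = 116.3 g
Step 2: w = 100 * water mass / dry mass
Step 3: w = 100 * 116.3 / 323.3 = 36.0%

36.0


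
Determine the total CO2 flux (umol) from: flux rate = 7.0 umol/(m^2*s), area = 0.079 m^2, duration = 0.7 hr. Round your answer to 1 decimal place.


Step 1: Convert time to seconds: 0.7 hr * 3600 = 2520.0 s
Step 2: Total = flux * area * time_s
Step 3: Total = 7.0 * 0.079 * 2520.0
Step 4: Total = 1393.6 umol

1393.6


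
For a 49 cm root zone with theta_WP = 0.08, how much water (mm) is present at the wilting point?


Step 1: Water (mm) = theta_WP * depth * 10
Step 2: Water = 0.08 * 49 * 10
Step 3: Water = 39.2 mm

39.2


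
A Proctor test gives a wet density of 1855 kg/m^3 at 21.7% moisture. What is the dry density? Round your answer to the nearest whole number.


Step 1: Dry density = wet density / (1 + w/100)
Step 2: Dry density = 1855 / (1 + 21.7/100)
Step 3: Dry density = 1855 / 1.217
Step 4: Dry density = 1524 kg/m^3

1524


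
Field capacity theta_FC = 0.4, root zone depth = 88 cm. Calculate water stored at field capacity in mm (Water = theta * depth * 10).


Step 1: Water (mm) = theta_FC * depth (cm) * 10
Step 2: Water = 0.4 * 88 * 10
Step 3: Water = 352.0 mm

352.0


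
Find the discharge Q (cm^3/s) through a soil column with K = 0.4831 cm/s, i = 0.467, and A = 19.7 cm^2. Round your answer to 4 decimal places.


Step 1: Apply Darcy's law: Q = K * i * A
Step 2: Q = 0.4831 * 0.467 * 19.7
Step 3: Q = 4.4445 cm^3/s

4.4445


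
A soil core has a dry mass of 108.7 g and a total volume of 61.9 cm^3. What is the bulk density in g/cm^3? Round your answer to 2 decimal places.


Step 1: Identify the formula: BD = dry mass / volume
Step 2: Substitute values: BD = 108.7 / 61.9
Step 3: BD = 1.76 g/cm^3

1.76


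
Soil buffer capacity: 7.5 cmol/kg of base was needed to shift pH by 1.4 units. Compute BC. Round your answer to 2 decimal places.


Step 1: BC = change in base / change in pH
Step 2: BC = 7.5 / 1.4
Step 3: BC = 5.36 cmol/(kg*pH unit)

5.36


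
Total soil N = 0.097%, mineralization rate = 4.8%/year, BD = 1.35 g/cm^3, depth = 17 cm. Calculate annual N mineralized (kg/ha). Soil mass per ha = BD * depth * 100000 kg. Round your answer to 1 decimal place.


Step 1: Soil mass per ha = BD * depth * 100000 = 1.35 * 17 * 100000 = 2295000 kg
Step 2: Total N pool = soil mass * N%/100 = 2295000 * 0.097/100 = 2226.15 kg/ha
Step 3: N mineralized = N pool * rate%/100 = 2226.15 * 4.8/100 = 106.9 kg/ha/yr

106.9


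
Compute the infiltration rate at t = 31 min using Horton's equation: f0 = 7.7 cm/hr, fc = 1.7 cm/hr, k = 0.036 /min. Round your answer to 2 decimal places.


Step 1: f = fc + (f0 - fc) * exp(-k * t)
Step 2: exp(-0.036 * 31) = 0.327588
Step 3: f = 1.7 + (7.7 - 1.7) * 0.327588
Step 4: f = 1.7 + 6.0 * 0.327588
Step 5: f = 3.67 cm/hr

3.67


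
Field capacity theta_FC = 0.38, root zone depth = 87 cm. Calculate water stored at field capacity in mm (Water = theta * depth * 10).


Step 1: Water (mm) = theta_FC * depth (cm) * 10
Step 2: Water = 0.38 * 87 * 10
Step 3: Water = 330.6 mm

330.6


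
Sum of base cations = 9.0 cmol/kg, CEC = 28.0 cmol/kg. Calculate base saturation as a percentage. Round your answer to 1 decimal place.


Step 1: BS = 100 * (sum of bases) / CEC
Step 2: BS = 100 * 9.0 / 28.0
Step 3: BS = 32.1%

32.1


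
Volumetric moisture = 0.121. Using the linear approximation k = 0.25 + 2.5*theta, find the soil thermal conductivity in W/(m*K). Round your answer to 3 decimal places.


Step 1: k = 0.25 + 2.5 * theta
Step 2: k = 0.25 + 2.5 * 0.121
Step 3: k = 0.25 + 0.303
Step 4: k = 0.553 W/(m*K)

0.553


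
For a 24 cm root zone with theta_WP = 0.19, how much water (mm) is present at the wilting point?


Step 1: Water (mm) = theta_WP * depth * 10
Step 2: Water = 0.19 * 24 * 10
Step 3: Water = 45.6 mm

45.6


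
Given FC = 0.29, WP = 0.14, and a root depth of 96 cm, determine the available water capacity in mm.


Step 1: Available water = (FC - WP) * depth * 10
Step 2: AW = (0.29 - 0.14) * 96 * 10
Step 3: AW = 0.15 * 96 * 10
Step 4: AW = 144.0 mm

144.0


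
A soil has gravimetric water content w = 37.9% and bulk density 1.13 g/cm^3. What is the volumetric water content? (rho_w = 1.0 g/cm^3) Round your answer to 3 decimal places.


Step 1: theta = (w / 100) * BD / rho_w
Step 2: theta = (37.9 / 100) * 1.13 / 1.0
Step 3: theta = 0.379 * 1.13
Step 4: theta = 0.428

0.428


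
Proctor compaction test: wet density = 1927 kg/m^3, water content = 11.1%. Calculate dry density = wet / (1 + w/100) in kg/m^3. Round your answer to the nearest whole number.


Step 1: Dry density = wet density / (1 + w/100)
Step 2: Dry density = 1927 / (1 + 11.1/100)
Step 3: Dry density = 1927 / 1.111
Step 4: Dry density = 1734 kg/m^3

1734


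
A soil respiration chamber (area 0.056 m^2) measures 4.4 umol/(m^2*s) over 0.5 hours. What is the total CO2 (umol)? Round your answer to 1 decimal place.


Step 1: Convert time to seconds: 0.5 hr * 3600 = 1800.0 s
Step 2: Total = flux * area * time_s
Step 3: Total = 4.4 * 0.056 * 1800.0
Step 4: Total = 443.5 umol

443.5


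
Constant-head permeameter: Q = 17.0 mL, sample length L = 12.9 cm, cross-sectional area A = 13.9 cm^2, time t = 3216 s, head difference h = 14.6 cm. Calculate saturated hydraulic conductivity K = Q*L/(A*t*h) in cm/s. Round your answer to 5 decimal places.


Step 1: K = Q * L / (A * t * h)
Step 2: Numerator = 17.0 * 12.9 = 219.3
Step 3: Denominator = 13.9 * 3216 * 14.6 = 652655.04
Step 4: K = 219.3 / 652655.04 = 0.00034 cm/s

0.00034


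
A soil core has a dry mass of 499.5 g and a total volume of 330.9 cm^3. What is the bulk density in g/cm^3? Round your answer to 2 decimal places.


Step 1: Identify the formula: BD = dry mass / volume
Step 2: Substitute values: BD = 499.5 / 330.9
Step 3: BD = 1.51 g/cm^3

1.51


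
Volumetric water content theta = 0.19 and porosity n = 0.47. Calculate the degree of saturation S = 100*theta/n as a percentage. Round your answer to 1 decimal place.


Step 1: S = 100 * theta_v / n
Step 2: S = 100 * 0.19 / 0.47
Step 3: S = 40.4%

40.4


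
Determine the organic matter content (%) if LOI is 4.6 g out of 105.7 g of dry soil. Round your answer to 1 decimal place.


Step 1: OM% = 100 * LOI / sample mass
Step 2: OM = 100 * 4.6 / 105.7
Step 3: OM = 4.4%

4.4


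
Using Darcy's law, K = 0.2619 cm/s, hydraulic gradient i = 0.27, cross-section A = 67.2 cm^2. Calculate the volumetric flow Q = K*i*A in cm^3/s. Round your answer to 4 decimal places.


Step 1: Apply Darcy's law: Q = K * i * A
Step 2: Q = 0.2619 * 0.27 * 67.2
Step 3: Q = 4.7519 cm^3/s

4.7519


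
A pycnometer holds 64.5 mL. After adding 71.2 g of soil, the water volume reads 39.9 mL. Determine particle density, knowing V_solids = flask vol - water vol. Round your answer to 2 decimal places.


Step 1: Volume of solids = flask volume - water volume with soil
Step 2: V_solids = 64.5 - 39.9 = 24.6 mL
Step 3: Particle density = mass / V_solids = 71.2 / 24.6 = 2.89 g/cm^3

2.89


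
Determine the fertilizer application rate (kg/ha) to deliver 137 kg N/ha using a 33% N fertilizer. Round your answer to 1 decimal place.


Step 1: Fertilizer rate = target N / (N content / 100)
Step 2: Rate = 137 / (33 / 100)
Step 3: Rate = 137 / 0.33
Step 4: Rate = 415.2 kg/ha

415.2


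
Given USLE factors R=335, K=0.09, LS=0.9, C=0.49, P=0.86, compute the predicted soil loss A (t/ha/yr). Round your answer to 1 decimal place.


Step 1: A = R * K * LS * C * P
Step 2: R * K = 335 * 0.09 = 30.15
Step 3: (R*K) * LS = 30.15 * 0.9 = 27.135
Step 4: * C * P = 27.135 * 0.49 * 0.86 = 11.4
Step 5: A = 11.4 t/(ha*yr)

11.4


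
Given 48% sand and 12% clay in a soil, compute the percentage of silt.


Step 1: sand + silt + clay = 100%
Step 2: silt = 100 - sand - clay
Step 3: silt = 100 - 48 - 12
Step 4: silt = 40%

40


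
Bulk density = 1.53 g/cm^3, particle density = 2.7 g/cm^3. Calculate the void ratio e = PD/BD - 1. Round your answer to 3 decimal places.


Step 1: e = PD / BD - 1
Step 2: e = 2.7 / 1.53 - 1
Step 3: e = 1.76471 - 1
Step 4: e = 0.765

0.765


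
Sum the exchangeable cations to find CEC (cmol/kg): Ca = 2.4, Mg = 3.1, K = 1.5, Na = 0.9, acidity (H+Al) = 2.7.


Step 1: CEC = Ca + Mg + K + Na + (H+Al)
Step 2: CEC = 2.4 + 3.1 + 1.5 + 0.9 + 2.7
Step 3: CEC = 10.6 cmol/kg

10.6


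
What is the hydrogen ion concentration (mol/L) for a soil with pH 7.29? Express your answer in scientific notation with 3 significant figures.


Step 1: [H+] = 10^(-pH)
Step 2: [H+] = 10^(-7.29)
Step 3: [H+] = 5.13e-08 mol/L

5.13e-08


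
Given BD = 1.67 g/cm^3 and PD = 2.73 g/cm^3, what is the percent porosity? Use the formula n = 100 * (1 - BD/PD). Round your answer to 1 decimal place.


Step 1: Formula: n = 100 * (1 - BD / PD)
Step 2: n = 100 * (1 - 1.67 / 2.73)
Step 3: n = 100 * (1 - 0.61172)
Step 4: n = 38.8%

38.8


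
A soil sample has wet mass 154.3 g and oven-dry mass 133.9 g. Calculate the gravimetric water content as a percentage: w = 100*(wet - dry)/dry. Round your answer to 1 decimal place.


Step 1: Water mass = wet - dry = 154.3 - 133.9 = 20.4 g
Step 2: w = 100 * water mass / dry mass
Step 3: w = 100 * 20.4 / 133.9 = 15.2%

15.2


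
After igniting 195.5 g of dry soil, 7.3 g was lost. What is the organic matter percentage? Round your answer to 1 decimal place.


Step 1: OM% = 100 * LOI / sample mass
Step 2: OM = 100 * 7.3 / 195.5
Step 3: OM = 3.7%

3.7


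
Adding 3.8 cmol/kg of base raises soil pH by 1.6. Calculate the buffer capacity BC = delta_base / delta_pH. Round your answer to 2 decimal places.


Step 1: BC = change in base / change in pH
Step 2: BC = 3.8 / 1.6
Step 3: BC = 2.38 cmol/(kg*pH unit)

2.38


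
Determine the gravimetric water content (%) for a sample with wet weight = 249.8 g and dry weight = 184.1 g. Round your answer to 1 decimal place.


Step 1: Water mass = wet - dry = 249.8 - 184.1 = 65.7 g
Step 2: w = 100 * water mass / dry mass
Step 3: w = 100 * 65.7 / 184.1 = 35.7%

35.7


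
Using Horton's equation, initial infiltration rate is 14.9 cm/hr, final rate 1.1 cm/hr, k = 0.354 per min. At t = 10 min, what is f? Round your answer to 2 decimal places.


Step 1: f = fc + (f0 - fc) * exp(-k * t)
Step 2: exp(-0.354 * 10) = 0.029013
Step 3: f = 1.1 + (14.9 - 1.1) * 0.029013
Step 4: f = 1.1 + 13.8 * 0.029013
Step 5: f = 1.5 cm/hr

1.5


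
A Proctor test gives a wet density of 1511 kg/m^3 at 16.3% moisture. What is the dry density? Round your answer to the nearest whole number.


Step 1: Dry density = wet density / (1 + w/100)
Step 2: Dry density = 1511 / (1 + 16.3/100)
Step 3: Dry density = 1511 / 1.163
Step 4: Dry density = 1299 kg/m^3

1299


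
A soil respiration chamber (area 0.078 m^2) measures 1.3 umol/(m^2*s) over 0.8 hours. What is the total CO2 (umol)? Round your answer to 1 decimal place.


Step 1: Convert time to seconds: 0.8 hr * 3600 = 2880.0 s
Step 2: Total = flux * area * time_s
Step 3: Total = 1.3 * 0.078 * 2880.0
Step 4: Total = 292.0 umol

292.0


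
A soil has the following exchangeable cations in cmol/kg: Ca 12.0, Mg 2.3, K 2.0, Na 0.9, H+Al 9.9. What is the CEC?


Step 1: CEC = Ca + Mg + K + Na + (H+Al)
Step 2: CEC = 12.0 + 2.3 + 2.0 + 0.9 + 9.9
Step 3: CEC = 27.1 cmol/kg

27.1


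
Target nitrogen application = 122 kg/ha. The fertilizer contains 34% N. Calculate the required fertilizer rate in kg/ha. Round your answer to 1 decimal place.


Step 1: Fertilizer rate = target N / (N content / 100)
Step 2: Rate = 122 / (34 / 100)
Step 3: Rate = 122 / 0.34
Step 4: Rate = 358.8 kg/ha

358.8


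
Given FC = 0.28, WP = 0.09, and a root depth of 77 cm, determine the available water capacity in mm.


Step 1: Available water = (FC - WP) * depth * 10
Step 2: AW = (0.28 - 0.09) * 77 * 10
Step 3: AW = 0.19 * 77 * 10
Step 4: AW = 146.3 mm

146.3


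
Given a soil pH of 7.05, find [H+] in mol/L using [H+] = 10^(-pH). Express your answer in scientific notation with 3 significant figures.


Step 1: [H+] = 10^(-pH)
Step 2: [H+] = 10^(-7.05)
Step 3: [H+] = 8.91e-08 mol/L

8.91e-08


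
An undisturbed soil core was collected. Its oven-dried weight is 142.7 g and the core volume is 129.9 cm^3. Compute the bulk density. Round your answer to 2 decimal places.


Step 1: Identify the formula: BD = dry mass / volume
Step 2: Substitute values: BD = 142.7 / 129.9
Step 3: BD = 1.1 g/cm^3

1.1


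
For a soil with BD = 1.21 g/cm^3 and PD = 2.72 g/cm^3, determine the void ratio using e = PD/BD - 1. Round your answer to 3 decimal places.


Step 1: e = PD / BD - 1
Step 2: e = 2.72 / 1.21 - 1
Step 3: e = 2.24793 - 1
Step 4: e = 1.248

1.248


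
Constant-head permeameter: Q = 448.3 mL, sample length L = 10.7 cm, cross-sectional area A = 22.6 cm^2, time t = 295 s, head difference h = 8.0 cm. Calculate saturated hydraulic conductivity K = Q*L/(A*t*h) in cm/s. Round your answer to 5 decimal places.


Step 1: K = Q * L / (A * t * h)
Step 2: Numerator = 448.3 * 10.7 = 4796.81
Step 3: Denominator = 22.6 * 295 * 8.0 = 53336.0
Step 4: K = 4796.81 / 53336.0 = 0.08994 cm/s

0.08994


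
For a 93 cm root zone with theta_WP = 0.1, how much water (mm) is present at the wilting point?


Step 1: Water (mm) = theta_WP * depth * 10
Step 2: Water = 0.1 * 93 * 10
Step 3: Water = 93.0 mm

93.0


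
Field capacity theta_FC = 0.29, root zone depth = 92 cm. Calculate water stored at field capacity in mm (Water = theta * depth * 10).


Step 1: Water (mm) = theta_FC * depth (cm) * 10
Step 2: Water = 0.29 * 92 * 10
Step 3: Water = 266.8 mm

266.8


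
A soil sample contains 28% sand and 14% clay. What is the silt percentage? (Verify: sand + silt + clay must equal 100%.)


Step 1: sand + silt + clay = 100%
Step 2: silt = 100 - sand - clay
Step 3: silt = 100 - 28 - 14
Step 4: silt = 58%

58


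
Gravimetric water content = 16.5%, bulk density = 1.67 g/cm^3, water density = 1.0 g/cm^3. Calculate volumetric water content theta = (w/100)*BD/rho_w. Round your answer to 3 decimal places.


Step 1: theta = (w / 100) * BD / rho_w
Step 2: theta = (16.5 / 100) * 1.67 / 1.0
Step 3: theta = 0.165 * 1.67
Step 4: theta = 0.276

0.276


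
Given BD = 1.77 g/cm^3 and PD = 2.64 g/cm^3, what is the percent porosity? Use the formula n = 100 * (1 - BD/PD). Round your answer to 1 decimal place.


Step 1: Formula: n = 100 * (1 - BD / PD)
Step 2: n = 100 * (1 - 1.77 / 2.64)
Step 3: n = 100 * (1 - 0.67045)
Step 4: n = 33.0%

33.0


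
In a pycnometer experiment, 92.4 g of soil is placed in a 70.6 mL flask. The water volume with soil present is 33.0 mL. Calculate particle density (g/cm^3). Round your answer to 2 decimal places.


Step 1: Volume of solids = flask volume - water volume with soil
Step 2: V_solids = 70.6 - 33.0 = 37.6 mL
Step 3: Particle density = mass / V_solids = 92.4 / 37.6 = 2.46 g/cm^3

2.46


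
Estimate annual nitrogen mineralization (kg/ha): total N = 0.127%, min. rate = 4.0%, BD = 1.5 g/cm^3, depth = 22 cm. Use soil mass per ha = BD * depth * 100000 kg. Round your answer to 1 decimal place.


Step 1: Soil mass per ha = BD * depth * 100000 = 1.5 * 22 * 100000 = 3300000 kg
Step 2: Total N pool = soil mass * N%/100 = 3300000 * 0.127/100 = 4191.0 kg/ha
Step 3: N mineralized = N pool * rate%/100 = 4191.0 * 4.0/100 = 167.6 kg/ha/yr

167.6


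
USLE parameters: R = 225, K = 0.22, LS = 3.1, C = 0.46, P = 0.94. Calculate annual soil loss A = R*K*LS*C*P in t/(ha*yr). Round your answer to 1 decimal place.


Step 1: A = R * K * LS * C * P
Step 2: R * K = 225 * 0.22 = 49.5
Step 3: (R*K) * LS = 49.5 * 3.1 = 153.45
Step 4: * C * P = 153.45 * 0.46 * 0.94 = 66.4
Step 5: A = 66.4 t/(ha*yr)

66.4
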